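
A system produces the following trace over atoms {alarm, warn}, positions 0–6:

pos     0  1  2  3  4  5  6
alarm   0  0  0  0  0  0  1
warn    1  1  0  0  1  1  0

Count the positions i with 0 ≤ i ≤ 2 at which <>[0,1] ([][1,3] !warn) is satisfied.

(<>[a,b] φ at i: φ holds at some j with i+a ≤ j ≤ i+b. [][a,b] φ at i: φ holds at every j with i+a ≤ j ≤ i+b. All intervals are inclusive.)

0

Evaluate at each i in [0,2]:
  i=0: ✗ (none in [0,1])
  i=1: ✗ (none in [1,2])
  i=2: ✗ (none in [2,3])
Positions where it holds: {} → 0.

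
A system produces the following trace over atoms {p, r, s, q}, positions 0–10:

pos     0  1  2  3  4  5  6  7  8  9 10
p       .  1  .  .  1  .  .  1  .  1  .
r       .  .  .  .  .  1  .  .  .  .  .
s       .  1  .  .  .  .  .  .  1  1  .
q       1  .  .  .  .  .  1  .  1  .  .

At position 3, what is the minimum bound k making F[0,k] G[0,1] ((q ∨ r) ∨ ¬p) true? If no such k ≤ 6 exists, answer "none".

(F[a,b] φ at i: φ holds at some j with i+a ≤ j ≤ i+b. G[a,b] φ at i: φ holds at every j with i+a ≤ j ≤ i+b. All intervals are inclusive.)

Scan j = 3,4,… for G[0,1] ((q ∨ r) ∨ ¬p):
  j=3: fails
  j=4: fails
  j=5: holds
First hit at j=5, so smallest k = 5-3 = 2.

2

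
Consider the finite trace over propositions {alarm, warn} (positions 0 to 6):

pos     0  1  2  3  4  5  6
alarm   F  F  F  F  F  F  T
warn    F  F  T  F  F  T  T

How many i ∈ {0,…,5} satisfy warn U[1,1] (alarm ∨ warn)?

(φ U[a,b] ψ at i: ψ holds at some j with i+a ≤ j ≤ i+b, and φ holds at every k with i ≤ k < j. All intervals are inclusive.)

1

Evaluate at each i in [0,5]:
  i=0: ✗ (no rhs in [1,1])
  i=1: ✗ (lhs fails at k=1 before rhs at j=2)
  i=2: ✗ (no rhs in [3,3])
  i=3: ✗ (no rhs in [4,4])
  i=4: ✗ (lhs fails at k=4 before rhs at j=5)
  i=5: ✓ (rhs at j=6; lhs holds on [5,5])
Positions where it holds: {5} → 1.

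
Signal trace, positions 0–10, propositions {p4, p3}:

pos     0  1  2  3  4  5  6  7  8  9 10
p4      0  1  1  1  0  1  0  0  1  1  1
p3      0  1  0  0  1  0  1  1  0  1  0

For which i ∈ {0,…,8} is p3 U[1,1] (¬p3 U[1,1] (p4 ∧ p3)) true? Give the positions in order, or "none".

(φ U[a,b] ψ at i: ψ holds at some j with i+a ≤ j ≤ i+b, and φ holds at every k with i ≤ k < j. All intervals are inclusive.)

Evaluate at each i in [0,8]:
  i=0: ✗ (no rhs in [1,1])
  i=1: ✗ (no rhs in [2,2])
  i=2: ✗ (no rhs in [3,3])
  i=3: ✗ (no rhs in [4,4])
  i=4: ✗ (no rhs in [5,5])
  i=5: ✗ (no rhs in [6,6])
  i=6: ✗ (no rhs in [7,7])
  i=7: ✓ (rhs at j=8; lhs holds on [7,7])
  i=8: ✗ (no rhs in [9,9])

7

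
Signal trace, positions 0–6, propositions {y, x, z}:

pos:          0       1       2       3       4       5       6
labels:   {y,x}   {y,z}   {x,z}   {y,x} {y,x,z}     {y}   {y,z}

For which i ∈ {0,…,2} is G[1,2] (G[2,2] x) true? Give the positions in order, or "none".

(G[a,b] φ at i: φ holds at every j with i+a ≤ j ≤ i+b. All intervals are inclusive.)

0

Evaluate at each i in [0,2]:
  i=0: ✓ (all of [1,2])
  i=1: ✗ (fails at j=3)
  i=2: ✗ (fails at j=3)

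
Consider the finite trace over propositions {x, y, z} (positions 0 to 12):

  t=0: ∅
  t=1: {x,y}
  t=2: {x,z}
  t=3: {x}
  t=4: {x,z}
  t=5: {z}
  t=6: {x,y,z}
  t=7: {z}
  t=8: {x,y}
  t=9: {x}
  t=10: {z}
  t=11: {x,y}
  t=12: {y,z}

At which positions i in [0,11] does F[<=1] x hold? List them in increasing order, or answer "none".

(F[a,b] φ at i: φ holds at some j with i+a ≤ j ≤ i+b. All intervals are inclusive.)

0, 1, 2, 3, 4, 5, 6, 7, 8, 9, 10, 11

Evaluate at each i in [0,11]:
  i=0: ✓ (witness j=1)
  i=1: ✓ (witness j=1)
  i=2: ✓ (witness j=2)
  i=3: ✓ (witness j=3)
  i=4: ✓ (witness j=4)
  i=5: ✓ (witness j=6)
  i=6: ✓ (witness j=6)
  i=7: ✓ (witness j=8)
  i=8: ✓ (witness j=8)
  i=9: ✓ (witness j=9)
  i=10: ✓ (witness j=11)
  i=11: ✓ (witness j=11)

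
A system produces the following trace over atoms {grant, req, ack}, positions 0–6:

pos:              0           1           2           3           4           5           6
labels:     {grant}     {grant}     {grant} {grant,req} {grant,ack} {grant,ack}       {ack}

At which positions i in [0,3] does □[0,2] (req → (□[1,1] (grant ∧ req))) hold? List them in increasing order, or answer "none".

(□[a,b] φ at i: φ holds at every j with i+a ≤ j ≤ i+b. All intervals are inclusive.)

Evaluate at each i in [0,3]:
  i=0: ✓ (all of [0,2])
  i=1: ✗ (fails at j=3)
  i=2: ✗ (fails at j=3)
  i=3: ✗ (fails at j=3)

0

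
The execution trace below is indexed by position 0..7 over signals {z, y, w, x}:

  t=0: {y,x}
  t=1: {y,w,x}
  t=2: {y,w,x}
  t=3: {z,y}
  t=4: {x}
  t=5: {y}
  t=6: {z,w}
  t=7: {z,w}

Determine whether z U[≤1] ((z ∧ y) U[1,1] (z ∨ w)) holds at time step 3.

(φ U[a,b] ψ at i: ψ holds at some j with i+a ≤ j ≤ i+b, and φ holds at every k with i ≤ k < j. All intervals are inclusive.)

Need some j in [3,4] with ((z ∧ y) U[1,1] (z ∨ w)), and z at every k in [3,j-1].
  j=3: ((z ∧ y) U[1,1] (z ∨ w)) — fails.
  j=4: ((z ∧ y) U[1,1] (z ∨ w)) — fails.
No j in the window works → until fails.

No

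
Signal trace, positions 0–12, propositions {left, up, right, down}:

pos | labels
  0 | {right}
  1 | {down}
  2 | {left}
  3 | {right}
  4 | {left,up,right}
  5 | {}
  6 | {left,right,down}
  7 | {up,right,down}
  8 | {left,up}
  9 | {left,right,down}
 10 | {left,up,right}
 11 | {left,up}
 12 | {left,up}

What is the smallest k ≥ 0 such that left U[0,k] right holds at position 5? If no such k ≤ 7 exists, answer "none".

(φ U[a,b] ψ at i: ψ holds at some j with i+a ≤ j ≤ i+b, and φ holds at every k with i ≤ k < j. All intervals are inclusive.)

none

Need earliest j ≥ 5 with right, and left at every k in [5,j-1].
  j=5: rhs fails.
  j=6: rhs holds but lhs fails at k=5.
  j=7: rhs holds but lhs fails at k=5.
  j=8: rhs fails.
  j=9: rhs holds but lhs fails at k=5.
  j=10: rhs holds but lhs fails at k=5.
  j=11: rhs fails.
  j=12: rhs fails.
No witness within the range → none.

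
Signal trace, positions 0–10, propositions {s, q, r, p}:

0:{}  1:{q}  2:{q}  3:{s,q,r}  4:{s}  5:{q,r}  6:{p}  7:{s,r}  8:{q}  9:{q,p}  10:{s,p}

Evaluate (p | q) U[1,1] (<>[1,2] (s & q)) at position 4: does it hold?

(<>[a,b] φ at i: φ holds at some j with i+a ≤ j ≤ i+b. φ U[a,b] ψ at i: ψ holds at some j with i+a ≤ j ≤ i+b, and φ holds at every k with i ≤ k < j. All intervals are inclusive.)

Need some j in [5,5] with <>[1,2] (s & q), and (p | q) at every k in [4,j-1].
  j=5: <>[1,2] (s & q) — fails (none in [6,7]).
No j in the window works → until fails.

False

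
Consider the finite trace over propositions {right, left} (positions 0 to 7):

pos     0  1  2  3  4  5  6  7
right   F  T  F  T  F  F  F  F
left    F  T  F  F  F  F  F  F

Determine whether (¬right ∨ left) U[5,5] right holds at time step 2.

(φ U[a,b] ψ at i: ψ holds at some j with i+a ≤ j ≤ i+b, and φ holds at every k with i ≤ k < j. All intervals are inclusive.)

No

Need some j in [7,7] with right, and (¬right ∨ left) at every k in [2,j-1].
  j=7: right false.
No j in the window works → until fails.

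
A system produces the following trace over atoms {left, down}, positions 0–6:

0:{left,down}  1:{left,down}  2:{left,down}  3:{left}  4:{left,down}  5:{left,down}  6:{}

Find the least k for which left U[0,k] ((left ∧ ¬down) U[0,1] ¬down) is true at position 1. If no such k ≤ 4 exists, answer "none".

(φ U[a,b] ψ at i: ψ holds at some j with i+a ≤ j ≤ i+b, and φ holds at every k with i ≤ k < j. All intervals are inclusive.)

2

Need earliest j ≥ 1 with ((left ∧ ¬down) U[0,1] ¬down), and left at every k in [1,j-1].
  j=1: rhs fails.
  j=2: rhs fails.
  j=3: rhs holds; lhs holds on [1,2]. k = 2.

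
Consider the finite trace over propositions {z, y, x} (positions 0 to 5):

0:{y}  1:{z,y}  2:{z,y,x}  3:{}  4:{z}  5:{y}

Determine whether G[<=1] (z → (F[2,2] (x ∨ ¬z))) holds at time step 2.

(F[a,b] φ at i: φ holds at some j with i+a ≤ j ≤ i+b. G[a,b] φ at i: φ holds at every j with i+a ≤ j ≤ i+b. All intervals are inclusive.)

Check (z → (F[2,2] (x ∨ ¬z))) at every j in [2,3]:
  j=2: antecedent true; consequent fails (none in [4,4]) → ✗
  j=3: antecedent false → ✓
Fails at j=2 → formula fails.

Does not hold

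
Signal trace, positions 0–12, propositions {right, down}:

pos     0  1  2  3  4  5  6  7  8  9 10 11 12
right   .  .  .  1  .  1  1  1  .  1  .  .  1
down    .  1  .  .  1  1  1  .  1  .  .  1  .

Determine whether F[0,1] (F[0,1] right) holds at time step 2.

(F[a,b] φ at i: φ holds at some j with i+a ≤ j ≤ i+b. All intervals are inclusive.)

Holds

Check F[0,1] right at each j in [2,3]:
  j=2: holds (witness at 3)
  j=3: holds (witness at 3)
Found at j=2 → formula holds.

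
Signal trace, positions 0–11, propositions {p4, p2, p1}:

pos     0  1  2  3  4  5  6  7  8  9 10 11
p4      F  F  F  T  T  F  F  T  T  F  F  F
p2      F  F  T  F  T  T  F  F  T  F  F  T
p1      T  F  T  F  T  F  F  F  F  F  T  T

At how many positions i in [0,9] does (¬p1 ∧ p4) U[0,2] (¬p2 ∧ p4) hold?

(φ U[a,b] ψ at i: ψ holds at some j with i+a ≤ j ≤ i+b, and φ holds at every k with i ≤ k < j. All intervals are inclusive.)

Evaluate at each i in [0,9]:
  i=0: ✗ (no rhs in [0,2])
  i=1: ✗ (lhs fails at k=1 before rhs at j=3)
  i=2: ✗ (lhs fails at k=2 before rhs at j=3)
  i=3: ✓ (rhs at j=3)
  i=4: ✗ (no rhs in [4,6])
  i=5: ✗ (lhs fails at k=5 before rhs at j=7)
  i=6: ✗ (lhs fails at k=6 before rhs at j=7)
  i=7: ✓ (rhs at j=7)
  i=8: ✗ (no rhs in [8,10])
  i=9: ✗ (no rhs in [9,11])
Positions where it holds: {3, 7} → 2.

2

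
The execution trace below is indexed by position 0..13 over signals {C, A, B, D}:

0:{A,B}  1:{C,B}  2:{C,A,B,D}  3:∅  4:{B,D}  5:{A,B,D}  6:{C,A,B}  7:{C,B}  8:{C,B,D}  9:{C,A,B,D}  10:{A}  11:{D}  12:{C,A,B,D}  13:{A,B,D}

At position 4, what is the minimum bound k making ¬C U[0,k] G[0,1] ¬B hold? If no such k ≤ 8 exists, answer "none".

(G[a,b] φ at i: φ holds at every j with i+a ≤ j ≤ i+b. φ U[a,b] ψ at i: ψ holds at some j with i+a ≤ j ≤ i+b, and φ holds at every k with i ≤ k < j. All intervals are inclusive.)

none

Need earliest j ≥ 4 with G[0,1] ¬B, and ¬C at every k in [4,j-1].
  j=4: rhs fails.
  j=5: rhs fails.
  j=6: rhs fails.
  j=7: rhs fails.
  j=8: rhs fails.
  j=9: rhs fails.
  j=10: rhs holds but lhs fails at k=6.
  j=11: rhs fails.
  j=12: rhs fails.
No witness within the range → none.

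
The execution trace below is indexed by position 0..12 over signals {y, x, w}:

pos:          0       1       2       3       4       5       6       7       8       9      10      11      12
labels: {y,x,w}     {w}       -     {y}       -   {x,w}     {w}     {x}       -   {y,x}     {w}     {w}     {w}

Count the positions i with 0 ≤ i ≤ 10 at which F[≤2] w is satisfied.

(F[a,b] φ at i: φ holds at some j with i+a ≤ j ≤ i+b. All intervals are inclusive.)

9

Evaluate at each i in [0,10]:
  i=0: ✓ (witness j=0)
  i=1: ✓ (witness j=1)
  i=2: ✗ (none in [2,4])
  i=3: ✓ (witness j=5)
  i=4: ✓ (witness j=5)
  i=5: ✓ (witness j=5)
  i=6: ✓ (witness j=6)
  i=7: ✗ (none in [7,9])
  i=8: ✓ (witness j=10)
  i=9: ✓ (witness j=10)
  i=10: ✓ (witness j=10)
Positions where it holds: {0, 1, 3, 4, 5, 6, 8, 9, 10} → 9.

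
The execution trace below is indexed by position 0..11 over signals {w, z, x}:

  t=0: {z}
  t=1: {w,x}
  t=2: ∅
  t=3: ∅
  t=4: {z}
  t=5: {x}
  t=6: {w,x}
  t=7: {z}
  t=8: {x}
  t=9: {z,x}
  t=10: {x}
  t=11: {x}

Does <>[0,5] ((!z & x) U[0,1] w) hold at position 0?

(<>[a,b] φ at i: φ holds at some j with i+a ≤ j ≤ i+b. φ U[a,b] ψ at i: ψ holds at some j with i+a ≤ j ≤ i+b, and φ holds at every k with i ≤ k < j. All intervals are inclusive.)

Yes

Check ((!z & x) U[0,1] w) at each j in [0,5]:
  j=0: fails
  j=1: holds
  j=2: fails
  j=3: fails
  j=4: fails
  j=5: holds
Found at j=1 → formula holds.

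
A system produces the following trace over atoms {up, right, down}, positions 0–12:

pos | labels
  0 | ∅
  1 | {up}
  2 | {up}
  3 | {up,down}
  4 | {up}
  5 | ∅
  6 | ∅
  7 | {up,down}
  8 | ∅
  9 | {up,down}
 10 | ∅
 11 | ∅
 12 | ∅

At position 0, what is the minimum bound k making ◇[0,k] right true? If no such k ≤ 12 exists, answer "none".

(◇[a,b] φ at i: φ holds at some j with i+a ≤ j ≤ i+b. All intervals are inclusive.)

none

Scan j = 0,1,… for right:
  j=0: fails
  j=1: fails
  j=2: fails
  j=3: fails
  j=4: fails
  j=5: fails
  j=6: fails
  j=7: fails
  j=8: fails
  j=9: fails
  j=10: fails
  j=11: fails
  j=12: fails
No j in [0,12] satisfies it → none.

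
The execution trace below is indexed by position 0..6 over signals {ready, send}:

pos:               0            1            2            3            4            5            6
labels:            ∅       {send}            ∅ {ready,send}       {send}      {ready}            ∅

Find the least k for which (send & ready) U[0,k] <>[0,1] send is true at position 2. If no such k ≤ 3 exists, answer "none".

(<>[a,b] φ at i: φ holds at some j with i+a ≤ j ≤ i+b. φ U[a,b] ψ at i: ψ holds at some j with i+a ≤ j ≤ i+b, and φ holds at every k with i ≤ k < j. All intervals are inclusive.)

0

Need earliest j ≥ 2 with <>[0,1] send, and (send & ready) at every k in [2,j-1].
  j=2: rhs holds (empty prefix). k = 0.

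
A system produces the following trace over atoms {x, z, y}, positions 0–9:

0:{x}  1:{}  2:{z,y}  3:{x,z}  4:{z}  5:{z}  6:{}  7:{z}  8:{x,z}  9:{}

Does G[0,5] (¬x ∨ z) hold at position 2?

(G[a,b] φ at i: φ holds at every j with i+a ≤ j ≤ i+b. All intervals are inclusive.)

True

Check (¬x ∨ z) at every j in [2,7]:
  j=2: true
  j=3: true
  j=4: true
  j=5: true
  j=6: true
  j=7: true
All positions satisfy it → formula holds.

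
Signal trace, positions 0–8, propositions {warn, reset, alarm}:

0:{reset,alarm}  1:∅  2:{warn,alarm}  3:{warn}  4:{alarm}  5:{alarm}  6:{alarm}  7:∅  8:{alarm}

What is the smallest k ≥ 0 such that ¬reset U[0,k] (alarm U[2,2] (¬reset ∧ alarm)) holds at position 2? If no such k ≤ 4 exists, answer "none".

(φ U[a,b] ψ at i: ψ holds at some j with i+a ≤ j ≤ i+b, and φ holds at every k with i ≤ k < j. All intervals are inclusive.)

2

Need earliest j ≥ 2 with (alarm U[2,2] (¬reset ∧ alarm)), and ¬reset at every k in [2,j-1].
  j=2: rhs fails.
  j=3: rhs fails.
  j=4: rhs holds; lhs holds on [2,3]. k = 2.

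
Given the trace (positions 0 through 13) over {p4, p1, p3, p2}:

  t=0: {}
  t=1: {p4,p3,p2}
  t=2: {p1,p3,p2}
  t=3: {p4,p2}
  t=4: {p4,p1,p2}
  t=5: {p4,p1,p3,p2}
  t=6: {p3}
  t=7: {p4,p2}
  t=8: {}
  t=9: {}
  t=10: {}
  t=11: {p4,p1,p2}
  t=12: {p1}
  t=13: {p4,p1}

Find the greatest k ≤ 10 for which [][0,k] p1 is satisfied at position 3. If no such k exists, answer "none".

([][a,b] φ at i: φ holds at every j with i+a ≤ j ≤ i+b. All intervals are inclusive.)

p1 must hold from j=3 onward; find where it first fails.
  j=3: fails → no k works.

none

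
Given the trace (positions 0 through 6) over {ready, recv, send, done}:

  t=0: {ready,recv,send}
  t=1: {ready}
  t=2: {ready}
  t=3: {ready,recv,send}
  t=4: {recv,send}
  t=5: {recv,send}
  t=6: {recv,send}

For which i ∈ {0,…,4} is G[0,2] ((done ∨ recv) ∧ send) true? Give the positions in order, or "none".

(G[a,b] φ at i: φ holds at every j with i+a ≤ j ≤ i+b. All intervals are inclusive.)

Evaluate at each i in [0,4]:
  i=0: ✗ (fails at j=1)
  i=1: ✗ (fails at j=1)
  i=2: ✗ (fails at j=2)
  i=3: ✓ (all of [3,5])
  i=4: ✓ (all of [4,6])

3, 4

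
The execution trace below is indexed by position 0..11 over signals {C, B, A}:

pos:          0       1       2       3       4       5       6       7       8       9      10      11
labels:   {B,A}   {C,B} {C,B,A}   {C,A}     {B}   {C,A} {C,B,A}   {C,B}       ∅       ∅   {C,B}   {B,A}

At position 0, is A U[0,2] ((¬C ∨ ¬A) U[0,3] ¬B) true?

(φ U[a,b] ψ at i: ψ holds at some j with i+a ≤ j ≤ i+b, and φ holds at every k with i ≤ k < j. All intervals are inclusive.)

Does not hold

Need some j in [0,2] with ((¬C ∨ ¬A) U[0,3] ¬B), and A at every k in [0,j-1].
  j=0: ((¬C ∨ ¬A) U[0,3] ¬B) — fails.
  j=1: ((¬C ∨ ¬A) U[0,3] ¬B) — fails.
  j=2: ((¬C ∨ ¬A) U[0,3] ¬B) — fails.
No j in the window works → until fails.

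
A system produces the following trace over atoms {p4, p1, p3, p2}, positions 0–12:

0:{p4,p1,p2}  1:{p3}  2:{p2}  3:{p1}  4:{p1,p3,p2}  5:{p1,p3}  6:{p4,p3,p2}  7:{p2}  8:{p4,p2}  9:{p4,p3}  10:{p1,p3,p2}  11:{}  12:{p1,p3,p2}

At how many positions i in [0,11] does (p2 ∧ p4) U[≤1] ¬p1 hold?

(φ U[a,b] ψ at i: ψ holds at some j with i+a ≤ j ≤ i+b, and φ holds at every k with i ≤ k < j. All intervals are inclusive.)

Evaluate at each i in [0,11]:
  i=0: ✓ (rhs at j=1; lhs holds on [0,0])
  i=1: ✓ (rhs at j=1)
  i=2: ✓ (rhs at j=2)
  i=3: ✗ (no rhs in [3,4])
  i=4: ✗ (no rhs in [4,5])
  i=5: ✗ (lhs fails at k=5 before rhs at j=6)
  i=6: ✓ (rhs at j=6)
  i=7: ✓ (rhs at j=7)
  i=8: ✓ (rhs at j=8)
  i=9: ✓ (rhs at j=9)
  i=10: ✗ (lhs fails at k=10 before rhs at j=11)
  i=11: ✓ (rhs at j=11)
Positions where it holds: {0, 1, 2, 6, 7, 8, 9, 11} → 8.

8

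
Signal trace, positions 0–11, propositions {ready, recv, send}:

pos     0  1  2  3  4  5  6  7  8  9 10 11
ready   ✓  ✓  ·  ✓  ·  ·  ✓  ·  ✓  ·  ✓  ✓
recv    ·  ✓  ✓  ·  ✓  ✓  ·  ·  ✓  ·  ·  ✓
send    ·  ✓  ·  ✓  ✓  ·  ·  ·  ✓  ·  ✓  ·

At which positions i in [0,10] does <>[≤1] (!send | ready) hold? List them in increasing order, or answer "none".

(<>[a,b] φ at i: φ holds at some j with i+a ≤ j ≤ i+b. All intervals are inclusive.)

0, 1, 2, 3, 4, 5, 6, 7, 8, 9, 10

Evaluate at each i in [0,10]:
  i=0: ✓ (witness j=0)
  i=1: ✓ (witness j=1)
  i=2: ✓ (witness j=2)
  i=3: ✓ (witness j=3)
  i=4: ✓ (witness j=5)
  i=5: ✓ (witness j=5)
  i=6: ✓ (witness j=6)
  i=7: ✓ (witness j=7)
  i=8: ✓ (witness j=8)
  i=9: ✓ (witness j=9)
  i=10: ✓ (witness j=10)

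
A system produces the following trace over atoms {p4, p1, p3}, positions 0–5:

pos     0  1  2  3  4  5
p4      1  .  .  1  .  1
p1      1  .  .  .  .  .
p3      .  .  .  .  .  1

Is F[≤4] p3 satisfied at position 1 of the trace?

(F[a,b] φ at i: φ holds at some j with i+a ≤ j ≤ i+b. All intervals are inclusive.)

Check p3 at each j in [1,5]:
  j=1: false
  j=2: false
  j=3: false
  j=4: false
  j=5: true
Found at j=5 → formula holds.

Holds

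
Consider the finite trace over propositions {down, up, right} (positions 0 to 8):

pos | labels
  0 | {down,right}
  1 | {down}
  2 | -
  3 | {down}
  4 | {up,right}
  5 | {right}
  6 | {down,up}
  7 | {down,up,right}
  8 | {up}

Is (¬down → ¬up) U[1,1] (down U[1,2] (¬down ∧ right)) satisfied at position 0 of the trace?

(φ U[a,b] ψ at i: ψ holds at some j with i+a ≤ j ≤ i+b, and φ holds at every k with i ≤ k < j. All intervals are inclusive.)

False

Need some j in [1,1] with (down U[1,2] (¬down ∧ right)), and (¬down → ¬up) at every k in [0,j-1].
  j=1: (down U[1,2] (¬down ∧ right)) — fails.
No j in the window works → until fails.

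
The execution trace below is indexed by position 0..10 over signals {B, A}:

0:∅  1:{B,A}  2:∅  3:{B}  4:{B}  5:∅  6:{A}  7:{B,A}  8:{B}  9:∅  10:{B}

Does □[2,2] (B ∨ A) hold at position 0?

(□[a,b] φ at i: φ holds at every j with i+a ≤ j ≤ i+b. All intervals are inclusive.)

No

Check (B ∨ A) at every j in [2,2]:
  j=2: false
Fails at j=2 → formula fails.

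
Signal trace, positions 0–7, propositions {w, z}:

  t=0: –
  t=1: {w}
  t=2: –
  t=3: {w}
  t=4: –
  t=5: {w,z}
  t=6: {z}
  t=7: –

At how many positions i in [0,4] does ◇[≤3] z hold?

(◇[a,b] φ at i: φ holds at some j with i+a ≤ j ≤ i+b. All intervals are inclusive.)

3

Evaluate at each i in [0,4]:
  i=0: ✗ (none in [0,3])
  i=1: ✗ (none in [1,4])
  i=2: ✓ (witness j=5)
  i=3: ✓ (witness j=5)
  i=4: ✓ (witness j=5)
Positions where it holds: {2, 3, 4} → 3.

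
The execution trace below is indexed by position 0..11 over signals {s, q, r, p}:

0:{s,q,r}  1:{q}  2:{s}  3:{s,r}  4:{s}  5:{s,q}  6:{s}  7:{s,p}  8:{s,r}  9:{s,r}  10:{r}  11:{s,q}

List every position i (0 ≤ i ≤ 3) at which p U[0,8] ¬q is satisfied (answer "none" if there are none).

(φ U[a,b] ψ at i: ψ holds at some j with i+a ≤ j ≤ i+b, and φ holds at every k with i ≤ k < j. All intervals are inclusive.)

2, 3

Evaluate at each i in [0,3]:
  i=0: ✗ (lhs fails at k=0 before rhs at j=2)
  i=1: ✗ (lhs fails at k=1 before rhs at j=2)
  i=2: ✓ (rhs at j=2)
  i=3: ✓ (rhs at j=3)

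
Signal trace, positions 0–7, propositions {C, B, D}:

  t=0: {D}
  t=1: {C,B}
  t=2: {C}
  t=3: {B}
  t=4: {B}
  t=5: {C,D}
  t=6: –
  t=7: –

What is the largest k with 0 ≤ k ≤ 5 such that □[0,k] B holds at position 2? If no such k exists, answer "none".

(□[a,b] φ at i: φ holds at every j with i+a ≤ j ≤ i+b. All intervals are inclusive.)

B must hold from j=2 onward; find where it first fails.
  j=2: fails → no k works.

none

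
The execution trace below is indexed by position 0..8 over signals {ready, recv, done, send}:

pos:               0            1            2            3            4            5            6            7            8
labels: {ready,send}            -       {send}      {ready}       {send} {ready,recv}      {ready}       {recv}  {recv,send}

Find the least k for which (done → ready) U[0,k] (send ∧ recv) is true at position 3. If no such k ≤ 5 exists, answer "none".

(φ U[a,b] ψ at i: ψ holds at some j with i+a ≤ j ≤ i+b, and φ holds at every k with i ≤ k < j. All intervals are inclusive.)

5

Need earliest j ≥ 3 with (send ∧ recv), and (done → ready) at every k in [3,j-1].
  j=3: rhs fails.
  j=4: rhs fails.
  j=5: rhs fails.
  j=6: rhs fails.
  j=7: rhs fails.
  j=8: rhs holds; lhs holds on [3,7]. k = 5.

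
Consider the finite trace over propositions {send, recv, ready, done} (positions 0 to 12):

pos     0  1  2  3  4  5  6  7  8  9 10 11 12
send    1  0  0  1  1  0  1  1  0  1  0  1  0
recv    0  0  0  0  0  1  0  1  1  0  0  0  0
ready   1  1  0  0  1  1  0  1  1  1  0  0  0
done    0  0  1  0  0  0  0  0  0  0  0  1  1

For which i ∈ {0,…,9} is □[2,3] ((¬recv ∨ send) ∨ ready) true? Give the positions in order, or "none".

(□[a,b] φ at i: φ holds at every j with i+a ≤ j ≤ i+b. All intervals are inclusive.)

Evaluate at each i in [0,9]:
  i=0: ✓ (all of [2,3])
  i=1: ✓ (all of [3,4])
  i=2: ✓ (all of [4,5])
  i=3: ✓ (all of [5,6])
  i=4: ✓ (all of [6,7])
  i=5: ✓ (all of [7,8])
  i=6: ✓ (all of [8,9])
  i=7: ✓ (all of [9,10])
  i=8: ✓ (all of [10,11])
  i=9: ✓ (all of [11,12])

0, 1, 2, 3, 4, 5, 6, 7, 8, 9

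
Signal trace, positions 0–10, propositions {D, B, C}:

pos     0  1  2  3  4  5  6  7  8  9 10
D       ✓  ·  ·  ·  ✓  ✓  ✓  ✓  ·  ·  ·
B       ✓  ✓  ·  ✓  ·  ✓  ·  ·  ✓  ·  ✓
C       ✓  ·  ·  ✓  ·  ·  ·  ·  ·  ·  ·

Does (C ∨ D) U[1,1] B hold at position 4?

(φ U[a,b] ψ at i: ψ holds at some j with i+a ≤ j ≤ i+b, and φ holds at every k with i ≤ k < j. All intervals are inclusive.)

Need some j in [5,5] with B, and (C ∨ D) at every k in [4,j-1].
  j=5: B holds; (C ∨ D) holds at every k in [4,4] → satisfied.

Yes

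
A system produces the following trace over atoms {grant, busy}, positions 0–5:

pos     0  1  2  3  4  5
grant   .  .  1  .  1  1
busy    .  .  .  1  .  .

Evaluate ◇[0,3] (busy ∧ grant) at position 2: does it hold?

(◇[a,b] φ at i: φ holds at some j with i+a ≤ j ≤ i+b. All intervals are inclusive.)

Does not hold

Check (busy ∧ grant) at each j in [2,5]:
  j=2: false
  j=3: false
  j=4: false
  j=5: false
No position in the window satisfies it → formula fails.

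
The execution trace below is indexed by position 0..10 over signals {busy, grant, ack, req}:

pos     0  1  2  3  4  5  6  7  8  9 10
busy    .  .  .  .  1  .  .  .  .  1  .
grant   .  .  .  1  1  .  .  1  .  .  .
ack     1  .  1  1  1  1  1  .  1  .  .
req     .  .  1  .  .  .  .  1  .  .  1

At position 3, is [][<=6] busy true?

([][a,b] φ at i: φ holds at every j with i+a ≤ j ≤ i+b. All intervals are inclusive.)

Check busy at every j in [3,9]:
  j=3: false
  j=4: true
  j=5: false
  j=6: false
  j=7: false
  j=8: false
  j=9: true
Fails at j=3 → formula fails.

No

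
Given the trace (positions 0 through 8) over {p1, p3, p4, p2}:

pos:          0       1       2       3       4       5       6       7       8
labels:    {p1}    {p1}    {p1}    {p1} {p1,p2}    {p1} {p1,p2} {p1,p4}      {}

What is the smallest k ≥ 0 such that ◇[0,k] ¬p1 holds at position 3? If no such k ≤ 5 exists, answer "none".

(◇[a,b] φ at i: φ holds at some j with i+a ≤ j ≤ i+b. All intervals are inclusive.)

Scan j = 3,4,… for ¬p1:
  j=3: fails
  j=4: fails
  j=5: fails
  j=6: fails
  j=7: fails
  j=8: holds
First hit at j=8, so smallest k = 8-3 = 5.

5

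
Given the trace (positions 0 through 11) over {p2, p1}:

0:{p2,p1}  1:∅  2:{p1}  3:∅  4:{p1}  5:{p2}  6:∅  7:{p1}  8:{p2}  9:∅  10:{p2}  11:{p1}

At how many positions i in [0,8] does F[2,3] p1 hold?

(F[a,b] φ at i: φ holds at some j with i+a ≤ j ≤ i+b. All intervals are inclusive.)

6

Evaluate at each i in [0,8]:
  i=0: ✓ (witness j=2)
  i=1: ✓ (witness j=4)
  i=2: ✓ (witness j=4)
  i=3: ✗ (none in [5,6])
  i=4: ✓ (witness j=7)
  i=5: ✓ (witness j=7)
  i=6: ✗ (none in [8,9])
  i=7: ✗ (none in [9,10])
  i=8: ✓ (witness j=11)
Positions where it holds: {0, 1, 2, 4, 5, 8} → 6.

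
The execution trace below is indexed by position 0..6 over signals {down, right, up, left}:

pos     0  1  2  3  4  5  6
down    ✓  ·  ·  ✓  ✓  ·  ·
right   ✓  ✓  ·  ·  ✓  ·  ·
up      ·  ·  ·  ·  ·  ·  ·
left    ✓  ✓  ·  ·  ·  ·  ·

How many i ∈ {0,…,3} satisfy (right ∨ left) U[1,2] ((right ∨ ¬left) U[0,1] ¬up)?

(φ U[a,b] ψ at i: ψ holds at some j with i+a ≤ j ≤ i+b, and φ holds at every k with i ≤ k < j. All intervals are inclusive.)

2

Evaluate at each i in [0,3]:
  i=0: ✓ (rhs at j=1; lhs holds on [0,0])
  i=1: ✓ (rhs at j=2; lhs holds on [1,1])
  i=2: ✗ (lhs fails at k=2 before rhs at j=3)
  i=3: ✗ (lhs fails at k=3 before rhs at j=4)
Positions where it holds: {0, 1} → 2.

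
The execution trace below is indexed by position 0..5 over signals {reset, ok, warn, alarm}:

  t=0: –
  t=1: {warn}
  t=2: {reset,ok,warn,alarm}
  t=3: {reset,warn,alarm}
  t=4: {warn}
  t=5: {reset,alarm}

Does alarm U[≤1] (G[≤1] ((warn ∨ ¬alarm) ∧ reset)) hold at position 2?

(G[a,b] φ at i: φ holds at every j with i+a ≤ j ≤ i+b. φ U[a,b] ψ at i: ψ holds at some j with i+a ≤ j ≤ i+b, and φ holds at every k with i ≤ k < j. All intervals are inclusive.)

True

Need some j in [2,3] with G[≤1] ((warn ∨ ¬alarm) ∧ reset), and alarm at every k in [2,j-1].
  j=2: G[≤1] ((warn ∨ ¬alarm) ∧ reset) holds; no prefix to check → satisfied.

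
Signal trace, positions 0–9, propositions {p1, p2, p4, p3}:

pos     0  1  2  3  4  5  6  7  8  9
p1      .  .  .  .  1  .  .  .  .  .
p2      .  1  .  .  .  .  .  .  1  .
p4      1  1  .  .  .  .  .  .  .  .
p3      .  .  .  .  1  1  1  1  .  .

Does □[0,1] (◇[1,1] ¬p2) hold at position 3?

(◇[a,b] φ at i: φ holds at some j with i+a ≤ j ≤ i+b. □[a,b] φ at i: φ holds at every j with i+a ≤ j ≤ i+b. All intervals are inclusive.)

Check ◇[1,1] ¬p2 at every j in [3,4]:
  j=3: holds (witness at 4)
  j=4: holds (witness at 5)
All positions satisfy it → formula holds.

Yes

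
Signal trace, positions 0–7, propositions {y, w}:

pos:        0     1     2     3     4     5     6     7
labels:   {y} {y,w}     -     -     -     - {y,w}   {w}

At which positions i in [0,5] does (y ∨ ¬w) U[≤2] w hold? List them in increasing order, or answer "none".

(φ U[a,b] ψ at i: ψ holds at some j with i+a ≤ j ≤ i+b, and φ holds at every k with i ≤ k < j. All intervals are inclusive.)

Evaluate at each i in [0,5]:
  i=0: ✓ (rhs at j=1; lhs holds on [0,0])
  i=1: ✓ (rhs at j=1)
  i=2: ✗ (no rhs in [2,4])
  i=3: ✗ (no rhs in [3,5])
  i=4: ✓ (rhs at j=6; lhs holds on [4,5])
  i=5: ✓ (rhs at j=6; lhs holds on [5,5])

0, 1, 4, 5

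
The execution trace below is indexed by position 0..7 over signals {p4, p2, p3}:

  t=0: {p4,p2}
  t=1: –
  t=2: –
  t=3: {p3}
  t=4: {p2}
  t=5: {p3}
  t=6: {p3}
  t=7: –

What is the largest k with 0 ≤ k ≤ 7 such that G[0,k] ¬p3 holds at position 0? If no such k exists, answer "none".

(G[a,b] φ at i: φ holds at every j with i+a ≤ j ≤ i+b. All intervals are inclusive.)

¬p3 must hold from j=0 onward; find where it first fails.
  j=0: holds
  j=1: holds
  j=2: holds
  j=3: fails
Holds on [0,2], so largest k = 2.

2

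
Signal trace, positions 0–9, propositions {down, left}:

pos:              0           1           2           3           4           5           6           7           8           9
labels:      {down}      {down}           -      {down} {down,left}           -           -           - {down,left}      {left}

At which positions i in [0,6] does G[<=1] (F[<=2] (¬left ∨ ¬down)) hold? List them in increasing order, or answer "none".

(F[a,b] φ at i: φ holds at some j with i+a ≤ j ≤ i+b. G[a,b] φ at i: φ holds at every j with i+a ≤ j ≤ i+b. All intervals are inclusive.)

0, 1, 2, 3, 4, 5, 6

Evaluate at each i in [0,6]:
  i=0: ✓ (all of [0,1])
  i=1: ✓ (all of [1,2])
  i=2: ✓ (all of [2,3])
  i=3: ✓ (all of [3,4])
  i=4: ✓ (all of [4,5])
  i=5: ✓ (all of [5,6])
  i=6: ✓ (all of [6,7])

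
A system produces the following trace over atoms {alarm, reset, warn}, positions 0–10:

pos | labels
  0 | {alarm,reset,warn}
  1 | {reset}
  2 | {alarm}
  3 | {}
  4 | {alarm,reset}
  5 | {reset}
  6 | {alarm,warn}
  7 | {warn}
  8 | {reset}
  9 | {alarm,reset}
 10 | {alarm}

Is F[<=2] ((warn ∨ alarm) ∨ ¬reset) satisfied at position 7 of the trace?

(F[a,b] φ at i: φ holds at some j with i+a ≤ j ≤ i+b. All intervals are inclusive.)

Holds

Check ((warn ∨ alarm) ∨ ¬reset) at each j in [7,9]:
  j=7: true
  j=8: false
  j=9: true
Found at j=7 → formula holds.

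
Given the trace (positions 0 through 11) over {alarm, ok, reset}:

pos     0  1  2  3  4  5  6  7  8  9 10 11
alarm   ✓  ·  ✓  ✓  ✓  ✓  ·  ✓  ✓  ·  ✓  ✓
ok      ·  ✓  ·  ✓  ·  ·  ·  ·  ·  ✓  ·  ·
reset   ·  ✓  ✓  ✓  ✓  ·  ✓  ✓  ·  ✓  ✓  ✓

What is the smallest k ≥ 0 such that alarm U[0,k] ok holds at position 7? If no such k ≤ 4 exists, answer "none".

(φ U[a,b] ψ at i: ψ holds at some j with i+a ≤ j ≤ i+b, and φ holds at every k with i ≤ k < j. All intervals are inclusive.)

2

Need earliest j ≥ 7 with ok, and alarm at every k in [7,j-1].
  j=7: rhs fails.
  j=8: rhs fails.
  j=9: rhs holds; lhs holds on [7,8]. k = 2.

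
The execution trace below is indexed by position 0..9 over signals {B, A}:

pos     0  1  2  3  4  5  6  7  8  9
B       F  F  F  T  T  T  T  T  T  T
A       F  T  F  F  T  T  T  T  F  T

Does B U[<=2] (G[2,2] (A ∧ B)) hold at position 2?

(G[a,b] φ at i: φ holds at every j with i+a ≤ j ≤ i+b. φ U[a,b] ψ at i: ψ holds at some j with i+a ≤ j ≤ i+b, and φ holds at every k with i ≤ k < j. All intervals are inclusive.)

True

Need some j in [2,4] with G[2,2] (A ∧ B), and B at every k in [2,j-1].
  j=2: G[2,2] (A ∧ B) holds; no prefix to check → satisfied.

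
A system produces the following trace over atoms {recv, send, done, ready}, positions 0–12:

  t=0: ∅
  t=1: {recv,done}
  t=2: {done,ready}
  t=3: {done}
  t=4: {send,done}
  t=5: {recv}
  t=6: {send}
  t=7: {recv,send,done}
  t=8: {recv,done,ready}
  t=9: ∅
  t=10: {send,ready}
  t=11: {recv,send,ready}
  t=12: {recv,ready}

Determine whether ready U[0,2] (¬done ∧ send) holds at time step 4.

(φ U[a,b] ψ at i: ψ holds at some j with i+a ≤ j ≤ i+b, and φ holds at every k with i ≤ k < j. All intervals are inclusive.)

Need some j in [4,6] with (¬done ∧ send), and ready at every k in [4,j-1].
  j=4: (¬done ∧ send) false.
  j=5: (¬done ∧ send) false.
  j=6: (¬done ∧ send) holds, but ready fails at k=4 → not this j.
No j in the window works → until fails.

No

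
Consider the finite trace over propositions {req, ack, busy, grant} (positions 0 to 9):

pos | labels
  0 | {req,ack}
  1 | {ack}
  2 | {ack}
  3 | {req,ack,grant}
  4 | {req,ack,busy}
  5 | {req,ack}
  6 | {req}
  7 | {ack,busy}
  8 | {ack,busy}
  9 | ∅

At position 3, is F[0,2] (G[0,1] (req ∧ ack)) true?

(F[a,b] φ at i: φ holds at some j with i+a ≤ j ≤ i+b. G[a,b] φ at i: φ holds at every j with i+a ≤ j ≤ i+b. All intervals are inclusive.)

Yes

Check G[0,1] (req ∧ ack) at each j in [3,5]:
  j=3: holds on [3,4]
  j=4: holds on [4,5]
  j=5: fails at 6
Found at j=3 → formula holds.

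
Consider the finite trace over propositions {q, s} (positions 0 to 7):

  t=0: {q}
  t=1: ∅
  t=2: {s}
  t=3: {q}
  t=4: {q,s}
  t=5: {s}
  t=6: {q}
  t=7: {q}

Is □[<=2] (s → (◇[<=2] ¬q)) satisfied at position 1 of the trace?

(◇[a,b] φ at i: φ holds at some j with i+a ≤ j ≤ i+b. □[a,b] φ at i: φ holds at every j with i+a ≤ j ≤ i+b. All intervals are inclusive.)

Check (s → (◇[<=2] ¬q)) at every j in [1,3]:
  j=1: antecedent false → ✓
  j=2: antecedent true; consequent holds (witness at 2) → ✓
  j=3: antecedent false → ✓
All positions satisfy it → formula holds.

Holds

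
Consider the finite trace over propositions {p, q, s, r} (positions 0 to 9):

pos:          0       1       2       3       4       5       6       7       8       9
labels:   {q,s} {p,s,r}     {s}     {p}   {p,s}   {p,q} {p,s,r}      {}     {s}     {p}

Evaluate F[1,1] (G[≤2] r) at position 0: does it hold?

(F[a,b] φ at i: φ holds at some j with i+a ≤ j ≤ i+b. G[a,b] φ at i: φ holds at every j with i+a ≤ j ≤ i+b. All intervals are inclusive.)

No

Check G[≤2] r at each j in [1,1]:
  j=1: fails at 2
No position in the window satisfies it → formula fails.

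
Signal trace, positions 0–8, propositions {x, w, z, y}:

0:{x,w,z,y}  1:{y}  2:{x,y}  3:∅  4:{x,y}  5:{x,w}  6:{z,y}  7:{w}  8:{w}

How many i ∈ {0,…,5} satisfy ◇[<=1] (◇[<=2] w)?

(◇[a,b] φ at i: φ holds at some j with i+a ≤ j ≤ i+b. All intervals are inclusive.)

5

Evaluate at each i in [0,5]:
  i=0: ✓ (witness j=0)
  i=1: ✗ (none in [1,2])
  i=2: ✓ (witness j=3)
  i=3: ✓ (witness j=3)
  i=4: ✓ (witness j=4)
  i=5: ✓ (witness j=5)
Positions where it holds: {0, 2, 3, 4, 5} → 5.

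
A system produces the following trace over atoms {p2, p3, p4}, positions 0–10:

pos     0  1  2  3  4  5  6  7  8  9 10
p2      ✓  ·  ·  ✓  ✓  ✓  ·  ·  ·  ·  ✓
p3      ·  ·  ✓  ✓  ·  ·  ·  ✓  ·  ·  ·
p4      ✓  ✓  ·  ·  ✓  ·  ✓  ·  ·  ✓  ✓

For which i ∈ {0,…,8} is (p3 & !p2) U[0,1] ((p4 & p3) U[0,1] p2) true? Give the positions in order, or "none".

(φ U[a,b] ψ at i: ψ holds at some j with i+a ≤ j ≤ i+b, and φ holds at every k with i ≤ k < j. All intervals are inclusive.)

Evaluate at each i in [0,8]:
  i=0: ✓ (rhs at j=0)
  i=1: ✗ (no rhs in [1,2])
  i=2: ✓ (rhs at j=3; lhs holds on [2,2])
  i=3: ✓ (rhs at j=3)
  i=4: ✓ (rhs at j=4)
  i=5: ✓ (rhs at j=5)
  i=6: ✗ (no rhs in [6,7])
  i=7: ✗ (no rhs in [7,8])
  i=8: ✗ (no rhs in [8,9])

0, 2, 3, 4, 5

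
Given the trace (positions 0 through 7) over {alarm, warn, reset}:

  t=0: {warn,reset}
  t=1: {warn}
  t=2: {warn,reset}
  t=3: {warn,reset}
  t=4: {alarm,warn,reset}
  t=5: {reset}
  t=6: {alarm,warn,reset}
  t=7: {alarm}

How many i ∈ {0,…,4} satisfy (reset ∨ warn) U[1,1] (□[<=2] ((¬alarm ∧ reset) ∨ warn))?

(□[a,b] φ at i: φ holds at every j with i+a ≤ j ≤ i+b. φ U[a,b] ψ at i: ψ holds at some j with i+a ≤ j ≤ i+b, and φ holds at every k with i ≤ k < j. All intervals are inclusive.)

4

Evaluate at each i in [0,4]:
  i=0: ✓ (rhs at j=1; lhs holds on [0,0])
  i=1: ✓ (rhs at j=2; lhs holds on [1,1])
  i=2: ✓ (rhs at j=3; lhs holds on [2,2])
  i=3: ✓ (rhs at j=4; lhs holds on [3,3])
  i=4: ✗ (no rhs in [5,5])
Positions where it holds: {0, 1, 2, 3} → 4.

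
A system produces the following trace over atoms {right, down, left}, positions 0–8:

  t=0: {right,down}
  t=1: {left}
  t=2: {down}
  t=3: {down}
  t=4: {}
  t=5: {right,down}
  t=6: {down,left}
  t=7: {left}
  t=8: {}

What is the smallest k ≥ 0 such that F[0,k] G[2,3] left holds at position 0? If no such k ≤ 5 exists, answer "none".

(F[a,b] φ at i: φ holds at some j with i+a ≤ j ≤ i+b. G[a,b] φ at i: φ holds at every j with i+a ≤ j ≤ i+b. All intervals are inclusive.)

Scan j = 0,1,… for G[2,3] left:
  j=0: fails
  j=1: fails
  j=2: fails
  j=3: fails
  j=4: holds
First hit at j=4, so smallest k = 4-0 = 4.

4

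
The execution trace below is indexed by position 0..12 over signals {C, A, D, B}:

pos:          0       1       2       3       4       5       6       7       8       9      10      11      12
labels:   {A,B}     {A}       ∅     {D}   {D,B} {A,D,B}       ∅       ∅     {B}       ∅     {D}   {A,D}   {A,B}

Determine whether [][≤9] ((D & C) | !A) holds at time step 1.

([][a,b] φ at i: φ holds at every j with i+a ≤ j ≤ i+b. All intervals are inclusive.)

Does not hold

Check ((D & C) | !A) at every j in [1,10]:
  j=1: false
  j=2: true
  j=3: true
  j=4: true
  j=5: false
  j=6: true
  j=7: true
  j=8: true
  j=9: true
  j=10: true
Fails at j=1 → formula fails.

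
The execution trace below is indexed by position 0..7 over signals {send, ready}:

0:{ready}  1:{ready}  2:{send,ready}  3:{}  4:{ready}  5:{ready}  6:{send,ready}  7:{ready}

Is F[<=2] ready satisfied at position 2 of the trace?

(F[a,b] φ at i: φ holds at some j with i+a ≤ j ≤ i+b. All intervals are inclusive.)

Check ready at each j in [2,4]:
  j=2: true
  j=3: false
  j=4: true
Found at j=2 → formula holds.

True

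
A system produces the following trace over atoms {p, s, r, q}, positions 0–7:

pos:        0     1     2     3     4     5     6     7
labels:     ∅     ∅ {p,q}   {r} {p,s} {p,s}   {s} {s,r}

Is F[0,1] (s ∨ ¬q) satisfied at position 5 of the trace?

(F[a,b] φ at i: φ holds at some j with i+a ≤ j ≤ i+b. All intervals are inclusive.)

Holds

Check (s ∨ ¬q) at each j in [5,6]:
  j=5: true
  j=6: true
Found at j=5 → formula holds.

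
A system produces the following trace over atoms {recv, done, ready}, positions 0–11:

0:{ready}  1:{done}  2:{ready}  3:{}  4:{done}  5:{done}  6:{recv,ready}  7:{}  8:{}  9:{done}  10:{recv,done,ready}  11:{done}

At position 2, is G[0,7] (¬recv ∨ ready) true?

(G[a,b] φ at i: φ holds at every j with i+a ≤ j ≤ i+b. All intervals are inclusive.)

True

Check (¬recv ∨ ready) at every j in [2,9]:
  j=2: true
  j=3: true
  j=4: true
  j=5: true
  j=6: true
  j=7: true
  j=8: true
  j=9: true
All positions satisfy it → formula holds.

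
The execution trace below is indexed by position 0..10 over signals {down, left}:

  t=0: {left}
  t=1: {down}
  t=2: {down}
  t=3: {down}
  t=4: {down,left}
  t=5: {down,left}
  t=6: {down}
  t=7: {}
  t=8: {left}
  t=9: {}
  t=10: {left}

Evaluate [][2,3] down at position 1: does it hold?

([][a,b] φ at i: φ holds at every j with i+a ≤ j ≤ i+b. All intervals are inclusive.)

Check down at every j in [3,4]:
  j=3: true
  j=4: true
All positions satisfy it → formula holds.

True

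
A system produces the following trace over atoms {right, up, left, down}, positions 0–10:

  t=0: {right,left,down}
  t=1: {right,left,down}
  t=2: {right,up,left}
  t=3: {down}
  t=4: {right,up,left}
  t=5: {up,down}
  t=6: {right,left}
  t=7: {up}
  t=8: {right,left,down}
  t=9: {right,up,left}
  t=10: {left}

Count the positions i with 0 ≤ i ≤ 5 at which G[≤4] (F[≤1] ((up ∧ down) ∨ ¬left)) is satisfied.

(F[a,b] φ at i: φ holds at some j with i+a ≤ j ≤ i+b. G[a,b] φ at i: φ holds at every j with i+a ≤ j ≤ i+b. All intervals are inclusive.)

Evaluate at each i in [0,5]:
  i=0: ✗ (fails at j=0)
  i=1: ✗ (fails at j=1)
  i=2: ✓ (all of [2,6])
  i=3: ✓ (all of [3,7])
  i=4: ✗ (fails at j=8)
  i=5: ✗ (fails at j=8)
Positions where it holds: {2, 3} → 2.

2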